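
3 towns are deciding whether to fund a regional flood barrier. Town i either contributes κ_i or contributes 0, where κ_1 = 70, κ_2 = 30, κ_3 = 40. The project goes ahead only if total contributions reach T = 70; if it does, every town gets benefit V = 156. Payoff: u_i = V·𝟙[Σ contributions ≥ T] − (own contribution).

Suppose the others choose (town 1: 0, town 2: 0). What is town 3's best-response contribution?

0

Others' total = 0. Even contributing 40 gives 40 < 70: no benefit either way.
Best response: 0.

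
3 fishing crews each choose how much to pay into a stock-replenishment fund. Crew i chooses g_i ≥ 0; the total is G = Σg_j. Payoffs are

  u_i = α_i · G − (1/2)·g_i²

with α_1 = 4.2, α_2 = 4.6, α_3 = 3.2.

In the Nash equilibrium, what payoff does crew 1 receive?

Crew i's FOC: ∂u_i/∂g_i = α_i − g_i = 0, so g_i* = α_i.
NE contributions = (4.2, 4.6, 3.2); G = 12.
u_1 = α_1·G − ½·(g_1)² = 4.2·12 − ½·4.2² = 41.58.

41.58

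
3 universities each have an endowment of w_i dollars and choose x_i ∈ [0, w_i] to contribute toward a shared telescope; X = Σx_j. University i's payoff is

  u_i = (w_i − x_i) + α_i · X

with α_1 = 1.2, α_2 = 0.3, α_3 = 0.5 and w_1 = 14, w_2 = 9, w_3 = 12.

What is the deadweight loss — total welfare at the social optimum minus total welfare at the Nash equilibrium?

21

∂u_i/∂x_i = α_i − 1, so university i contributes w_i if α_i > 1, else 0.
α_i > 1 for i ∈ {1}; NE contributions (14, 0, 0), X = 14.
W^NE = Σw_i − X^NE + (Σα_i)·X^NE = 35 + 1·14 = 49.
Planner: ∂(Σu_j)/∂x_i = Σα_j − 1 = 1 > 0, so everyone contributes w_i; X^SO = 35, W^SO = 35 + 1·35 = 70.
Deadweight loss = 21.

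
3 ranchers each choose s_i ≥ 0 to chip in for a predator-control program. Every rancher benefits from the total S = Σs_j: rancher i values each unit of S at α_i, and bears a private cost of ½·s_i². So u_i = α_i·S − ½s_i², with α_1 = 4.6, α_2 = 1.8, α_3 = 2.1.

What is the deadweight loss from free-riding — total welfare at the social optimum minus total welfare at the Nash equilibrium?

50.53

Rancher i's FOC: ∂u_i/∂s_i = α_i − s_i = 0, so s_i* = α_i.
NE contributions = (4.6, 1.8, 2.1); S = 8.5.
W^NE = (Σα)·S − ½Σα_i² = 8.5² − ½·28.81 = 57.845.
Planner sets s_i = Σα_j = 8.5 for every i, so S^SO = 3·8.5 = 25.5.
W^SO = (Σα)·S^SO − ½·3·(Σα)² = (3/2)·8.5² = 108.375.
Deadweight loss = W^SO − W^NE = 50.53.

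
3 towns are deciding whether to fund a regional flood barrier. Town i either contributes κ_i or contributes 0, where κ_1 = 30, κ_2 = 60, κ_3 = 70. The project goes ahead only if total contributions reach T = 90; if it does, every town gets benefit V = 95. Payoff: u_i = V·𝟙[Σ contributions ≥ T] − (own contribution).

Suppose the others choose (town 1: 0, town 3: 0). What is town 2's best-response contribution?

0

Others' total = 0. Even contributing 60 gives 60 < 90: no benefit either way.
Best response: 0.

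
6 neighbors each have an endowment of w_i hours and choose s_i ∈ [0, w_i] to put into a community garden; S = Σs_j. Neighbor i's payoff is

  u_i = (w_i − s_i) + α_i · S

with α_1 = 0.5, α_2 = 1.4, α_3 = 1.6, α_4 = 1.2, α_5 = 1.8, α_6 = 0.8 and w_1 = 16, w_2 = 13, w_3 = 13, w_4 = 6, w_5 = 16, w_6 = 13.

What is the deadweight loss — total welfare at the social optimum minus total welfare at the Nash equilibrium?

∂u_i/∂s_i = α_i − 1, so neighbor i contributes w_i if α_i > 1, else 0.
α_i > 1 for i ∈ {2, 3, 4, 5}; NE contributions (0, 13, 13, 6, 16, 0), S = 48.
W^NE = Σw_i − S^NE + (Σα_i)·S^NE = 77 + 6.3·48 = 379.4.
Planner: ∂(Σu_j)/∂s_i = Σα_j − 1 = 6.3 > 0, so everyone contributes w_i; S^SO = 77, W^SO = 77 + 6.3·77 = 562.1.
Deadweight loss = 182.7.

182.7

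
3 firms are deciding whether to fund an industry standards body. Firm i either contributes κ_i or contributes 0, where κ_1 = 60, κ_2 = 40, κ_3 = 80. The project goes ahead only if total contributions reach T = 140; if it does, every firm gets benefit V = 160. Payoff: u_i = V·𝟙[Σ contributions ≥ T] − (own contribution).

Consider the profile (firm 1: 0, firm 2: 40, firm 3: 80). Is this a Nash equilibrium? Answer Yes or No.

No

Total = 120 < 140: not provided.
Firm 1 (pledges 0, payoff 0): pledging 60 → total 180, payoff 100. Profitable deviation.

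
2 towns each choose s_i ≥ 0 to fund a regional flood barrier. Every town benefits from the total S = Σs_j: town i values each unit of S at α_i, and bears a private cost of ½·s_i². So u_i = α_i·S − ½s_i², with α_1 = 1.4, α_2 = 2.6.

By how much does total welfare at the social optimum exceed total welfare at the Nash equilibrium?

Town i's FOC: ∂u_i/∂s_i = α_i − s_i = 0, so s_i* = α_i.
NE contributions = (1.4, 2.6); S = 4.
W^NE = (Σα)·S − ½Σα_i² = 4² − ½·8.72 = 11.64.
Planner sets s_i = Σα_j = 4 for every i, so S^SO = 2·4 = 8.
W^SO = (Σα)·S^SO − ½·2·(Σα)² = (2/2)·4² = 16.
Deadweight loss = W^SO − W^NE = 4.36.

4.36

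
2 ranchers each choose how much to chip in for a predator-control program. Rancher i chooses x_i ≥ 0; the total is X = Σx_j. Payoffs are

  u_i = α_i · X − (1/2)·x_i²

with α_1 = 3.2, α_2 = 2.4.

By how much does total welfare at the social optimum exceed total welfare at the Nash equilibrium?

Rancher i's FOC: ∂u_i/∂x_i = α_i − x_i = 0, so x_i* = α_i.
NE contributions = (3.2, 2.4); X = 5.6.
W^NE = (Σα)·X − ½Σα_i² = 5.6² − ½·16 = 23.36.
Planner sets x_i = Σα_j = 5.6 for every i, so X^SO = 2·5.6 = 11.2.
W^SO = (Σα)·X^SO − ½·2·(Σα)² = (2/2)·5.6² = 31.36.
Deadweight loss = W^SO − W^NE = 8.

8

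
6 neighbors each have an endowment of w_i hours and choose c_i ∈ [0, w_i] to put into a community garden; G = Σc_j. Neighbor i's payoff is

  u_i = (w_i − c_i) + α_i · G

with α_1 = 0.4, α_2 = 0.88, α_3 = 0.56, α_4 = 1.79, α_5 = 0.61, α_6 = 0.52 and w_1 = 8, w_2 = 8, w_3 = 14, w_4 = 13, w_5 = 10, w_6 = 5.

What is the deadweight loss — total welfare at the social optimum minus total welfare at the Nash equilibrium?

∂u_i/∂c_i = α_i − 1, so neighbor i contributes w_i if α_i > 1, else 0.
α_i > 1 for i ∈ {4}; NE contributions (0, 0, 0, 13, 0, 0), G = 13.
W^NE = Σw_i − G^NE + (Σα_i)·G^NE = 58 + 3.76·13 = 106.88.
Planner: ∂(Σu_j)/∂c_i = Σα_j − 1 = 3.76 > 0, so everyone contributes w_i; G^SO = 58, W^SO = 58 + 3.76·58 = 276.08.
Deadweight loss = 169.2.

169.2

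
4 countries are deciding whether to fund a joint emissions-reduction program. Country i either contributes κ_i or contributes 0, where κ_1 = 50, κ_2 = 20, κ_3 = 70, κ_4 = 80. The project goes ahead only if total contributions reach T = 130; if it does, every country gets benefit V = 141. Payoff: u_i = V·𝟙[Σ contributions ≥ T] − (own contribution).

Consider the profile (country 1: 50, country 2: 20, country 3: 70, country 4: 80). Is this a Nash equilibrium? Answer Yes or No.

Total = 220 ≥ 130: provided.
Country 1 (pledges 50, payoff 91): dropping to 0 → total 170, payoff 141. Profitable deviation.

No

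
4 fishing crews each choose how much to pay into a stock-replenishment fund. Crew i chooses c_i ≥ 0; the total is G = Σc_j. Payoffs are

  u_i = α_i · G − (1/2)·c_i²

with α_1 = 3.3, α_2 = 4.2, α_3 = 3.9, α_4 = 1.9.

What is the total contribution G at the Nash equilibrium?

13.3

Crew i's FOC: ∂u_i/∂c_i = α_i − c_i = 0, so c_i* = α_i.
NE contributions = (3.3, 4.2, 3.9, 1.9); G = 13.3.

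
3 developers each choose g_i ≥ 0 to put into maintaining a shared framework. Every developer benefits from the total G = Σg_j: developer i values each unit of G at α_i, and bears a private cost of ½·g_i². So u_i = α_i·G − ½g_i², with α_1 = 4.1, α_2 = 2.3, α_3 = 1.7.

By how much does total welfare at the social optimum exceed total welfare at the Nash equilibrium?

45.3

Developer i's FOC: ∂u_i/∂g_i = α_i − g_i = 0, so g_i* = α_i.
NE contributions = (4.1, 2.3, 1.7); G = 8.1.
W^NE = (Σα)·G − ½Σα_i² = 8.1² − ½·24.99 = 53.115.
Planner sets g_i = Σα_j = 8.1 for every i, so G^SO = 3·8.1 = 24.3.
W^SO = (Σα)·G^SO − ½·3·(Σα)² = (3/2)·8.1² = 98.415.
Deadweight loss = W^SO − W^NE = 45.3.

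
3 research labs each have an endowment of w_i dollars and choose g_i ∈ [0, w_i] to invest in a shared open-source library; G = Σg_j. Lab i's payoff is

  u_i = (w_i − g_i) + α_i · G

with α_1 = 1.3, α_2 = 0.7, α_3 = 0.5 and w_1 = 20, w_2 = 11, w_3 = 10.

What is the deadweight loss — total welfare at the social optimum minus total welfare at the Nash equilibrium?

31.5

∂u_i/∂g_i = α_i − 1, so lab i contributes w_i if α_i > 1, else 0.
α_i > 1 for i ∈ {1}; NE contributions (20, 0, 0), G = 20.
W^NE = Σw_i − G^NE + (Σα_i)·G^NE = 41 + 1.5·20 = 71.
Planner: ∂(Σu_j)/∂g_i = Σα_j − 1 = 1.5 > 0, so everyone contributes w_i; G^SO = 41, W^SO = 41 + 1.5·41 = 102.5.
Deadweight loss = 31.5.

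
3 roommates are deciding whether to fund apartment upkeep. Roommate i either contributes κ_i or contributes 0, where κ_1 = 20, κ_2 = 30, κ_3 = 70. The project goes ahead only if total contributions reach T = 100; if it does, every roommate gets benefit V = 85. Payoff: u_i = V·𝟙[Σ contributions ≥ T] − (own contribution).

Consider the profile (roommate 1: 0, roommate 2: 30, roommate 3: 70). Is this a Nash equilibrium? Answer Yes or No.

Yes

Total = 100 ≥ 100: provided.
Roommate 1 (pledges 0, payoff 85): pledging 20 → total 120, payoff 65. No gain.
Roommate 2 (pledges 30, payoff 55): dropping to 0 → total 70, payoff 0. No gain.
Roommate 3 (pledges 70, payoff 15): dropping to 0 → total 30, payoff 0. No gain.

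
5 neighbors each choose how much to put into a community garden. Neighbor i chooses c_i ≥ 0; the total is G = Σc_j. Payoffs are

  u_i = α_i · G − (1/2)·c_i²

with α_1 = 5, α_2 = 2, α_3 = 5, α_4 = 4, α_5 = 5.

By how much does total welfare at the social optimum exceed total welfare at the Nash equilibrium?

Neighbor i's FOC: ∂u_i/∂c_i = α_i − c_i = 0, so c_i* = α_i.
NE contributions = (5, 2, 5, 4, 5); G = 21.
W^NE = (Σα)·G − ½Σα_i² = 21² − ½·95 = 393.5.
Planner sets c_i = Σα_j = 21 for every i, so G^SO = 5·21 = 105.
W^SO = (Σα)·G^SO − ½·5·(Σα)² = (5/2)·21² = 1102.5.
Deadweight loss = W^SO − W^NE = 709.

709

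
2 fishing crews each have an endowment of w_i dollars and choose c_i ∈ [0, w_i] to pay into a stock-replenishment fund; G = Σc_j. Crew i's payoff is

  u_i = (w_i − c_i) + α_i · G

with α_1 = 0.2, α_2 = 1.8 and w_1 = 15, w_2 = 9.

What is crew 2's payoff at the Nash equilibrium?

16.2

∂u_i/∂c_i = α_i − 1, so crew i contributes w_i if α_i > 1, else 0.
α_i > 1 for i ∈ {2}; NE contributions (0, 9), G = 9.
u_2 = (9 − 9) + 1.8·9 = 16.2.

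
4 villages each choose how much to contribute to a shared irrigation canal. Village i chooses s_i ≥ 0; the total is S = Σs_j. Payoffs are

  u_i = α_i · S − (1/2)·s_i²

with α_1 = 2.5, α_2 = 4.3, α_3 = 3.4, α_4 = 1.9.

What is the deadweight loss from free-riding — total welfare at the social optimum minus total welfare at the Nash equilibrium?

166.365

Village i's FOC: ∂u_i/∂s_i = α_i − s_i = 0, so s_i* = α_i.
NE contributions = (2.5, 4.3, 3.4, 1.9); S = 12.1.
W^NE = (Σα)·S − ½Σα_i² = 12.1² − ½·39.91 = 126.455.
Planner sets s_i = Σα_j = 12.1 for every i, so S^SO = 4·12.1 = 48.4.
W^SO = (Σα)·S^SO − ½·4·(Σα)² = (4/2)·12.1² = 292.82.
Deadweight loss = W^SO − W^NE = 166.365.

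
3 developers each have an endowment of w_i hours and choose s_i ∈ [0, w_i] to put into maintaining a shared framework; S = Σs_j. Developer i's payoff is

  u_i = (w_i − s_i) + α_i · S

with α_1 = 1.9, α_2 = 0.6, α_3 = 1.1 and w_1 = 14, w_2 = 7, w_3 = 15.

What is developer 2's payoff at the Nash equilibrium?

∂u_i/∂s_i = α_i − 1, so developer i contributes w_i if α_i > 1, else 0.
α_i > 1 for i ∈ {1, 3}; NE contributions (14, 0, 15), S = 29.
u_2 = (7 − 0) + 0.6·29 = 24.4.

24.4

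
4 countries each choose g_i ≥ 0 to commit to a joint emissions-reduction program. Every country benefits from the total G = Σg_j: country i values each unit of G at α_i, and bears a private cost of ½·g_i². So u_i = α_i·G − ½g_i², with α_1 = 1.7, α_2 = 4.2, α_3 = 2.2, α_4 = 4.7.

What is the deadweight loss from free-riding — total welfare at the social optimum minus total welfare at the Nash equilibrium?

187.57

Country i's FOC: ∂u_i/∂g_i = α_i − g_i = 0, so g_i* = α_i.
NE contributions = (1.7, 4.2, 2.2, 4.7); G = 12.8.
W^NE = (Σα)·G − ½Σα_i² = 12.8² − ½·47.46 = 140.11.
Planner sets g_i = Σα_j = 12.8 for every i, so G^SO = 4·12.8 = 51.2.
W^SO = (Σα)·G^SO − ½·4·(Σα)² = (4/2)·12.8² = 327.68.
Deadweight loss = W^SO − W^NE = 187.57.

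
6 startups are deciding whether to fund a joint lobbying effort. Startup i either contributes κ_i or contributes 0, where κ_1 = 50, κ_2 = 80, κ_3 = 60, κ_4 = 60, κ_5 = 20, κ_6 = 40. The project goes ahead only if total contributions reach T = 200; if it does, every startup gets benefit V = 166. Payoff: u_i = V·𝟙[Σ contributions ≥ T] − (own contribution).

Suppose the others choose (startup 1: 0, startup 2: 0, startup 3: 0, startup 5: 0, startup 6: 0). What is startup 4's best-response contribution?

0

Others' total = 0. Even contributing 60 gives 60 < 200: no benefit either way.
Best response: 0.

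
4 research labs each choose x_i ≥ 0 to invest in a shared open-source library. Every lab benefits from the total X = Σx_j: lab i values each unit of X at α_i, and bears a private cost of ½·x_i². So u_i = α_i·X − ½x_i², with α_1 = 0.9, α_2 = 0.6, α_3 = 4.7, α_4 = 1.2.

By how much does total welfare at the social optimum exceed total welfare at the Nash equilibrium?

67.11

Lab i's FOC: ∂u_i/∂x_i = α_i − x_i = 0, so x_i* = α_i.
NE contributions = (0.9, 0.6, 4.7, 1.2); X = 7.4.
W^NE = (Σα)·X − ½Σα_i² = 7.4² − ½·24.7 = 42.41.
Planner sets x_i = Σα_j = 7.4 for every i, so X^SO = 4·7.4 = 29.6.
W^SO = (Σα)·X^SO − ½·4·(Σα)² = (4/2)·7.4² = 109.52.
Deadweight loss = W^SO − W^NE = 67.11.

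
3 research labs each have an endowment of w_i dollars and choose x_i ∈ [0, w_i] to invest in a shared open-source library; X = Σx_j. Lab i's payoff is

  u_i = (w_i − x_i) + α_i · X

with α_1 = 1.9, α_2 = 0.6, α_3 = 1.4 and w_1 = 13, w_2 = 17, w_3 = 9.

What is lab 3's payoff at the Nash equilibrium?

30.8

∂u_i/∂x_i = α_i − 1, so lab i contributes w_i if α_i > 1, else 0.
α_i > 1 for i ∈ {1, 3}; NE contributions (13, 0, 9), X = 22.
u_3 = (9 − 9) + 1.4·22 = 30.8.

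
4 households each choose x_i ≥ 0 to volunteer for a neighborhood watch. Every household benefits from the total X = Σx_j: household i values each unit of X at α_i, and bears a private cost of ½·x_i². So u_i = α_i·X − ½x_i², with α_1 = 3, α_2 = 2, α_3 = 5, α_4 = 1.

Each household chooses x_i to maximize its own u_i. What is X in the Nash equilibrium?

11

Household i's FOC: ∂u_i/∂x_i = α_i − x_i = 0, so x_i* = α_i.
NE contributions = (3, 2, 5, 1); X = 11.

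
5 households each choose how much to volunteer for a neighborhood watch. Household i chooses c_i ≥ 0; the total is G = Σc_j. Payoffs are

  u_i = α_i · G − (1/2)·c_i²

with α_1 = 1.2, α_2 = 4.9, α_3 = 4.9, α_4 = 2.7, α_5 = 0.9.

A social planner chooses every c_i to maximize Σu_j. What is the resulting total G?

Planner FOC: ∂(Σu_j)/∂c_i = (Σα_j) − c_i = 0, so c_i^SO = Σα_j = 14.6 for every i; G^SO = 73.

73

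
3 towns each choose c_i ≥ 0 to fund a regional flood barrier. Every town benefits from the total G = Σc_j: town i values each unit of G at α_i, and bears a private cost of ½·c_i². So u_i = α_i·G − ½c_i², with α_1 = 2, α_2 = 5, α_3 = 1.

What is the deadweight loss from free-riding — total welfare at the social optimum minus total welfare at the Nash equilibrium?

Town i's FOC: ∂u_i/∂c_i = α_i − c_i = 0, so c_i* = α_i.
NE contributions = (2, 5, 1); G = 8.
W^NE = (Σα)·G − ½Σα_i² = 8² − ½·30 = 49.
Planner sets c_i = Σα_j = 8 for every i, so G^SO = 3·8 = 24.
W^SO = (Σα)·G^SO − ½·3·(Σα)² = (3/2)·8² = 96.
Deadweight loss = W^SO − W^NE = 47.

47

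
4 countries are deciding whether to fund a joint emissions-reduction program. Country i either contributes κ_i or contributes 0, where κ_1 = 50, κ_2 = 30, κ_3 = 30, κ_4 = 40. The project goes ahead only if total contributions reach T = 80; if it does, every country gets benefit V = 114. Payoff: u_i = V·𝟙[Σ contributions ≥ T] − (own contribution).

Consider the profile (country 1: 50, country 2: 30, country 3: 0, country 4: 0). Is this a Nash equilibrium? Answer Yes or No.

Total = 80 ≥ 80: provided.
Country 1 (pledges 50, payoff 64): dropping to 0 → total 30, payoff 0. No gain.
Country 2 (pledges 30, payoff 84): dropping to 0 → total 50, payoff 0. No gain.
Country 3 (pledges 0, payoff 114): pledging 30 → total 110, payoff 84. No gain.
Country 4 (pledges 0, payoff 114): pledging 40 → total 120, payoff 74. No gain.

Yes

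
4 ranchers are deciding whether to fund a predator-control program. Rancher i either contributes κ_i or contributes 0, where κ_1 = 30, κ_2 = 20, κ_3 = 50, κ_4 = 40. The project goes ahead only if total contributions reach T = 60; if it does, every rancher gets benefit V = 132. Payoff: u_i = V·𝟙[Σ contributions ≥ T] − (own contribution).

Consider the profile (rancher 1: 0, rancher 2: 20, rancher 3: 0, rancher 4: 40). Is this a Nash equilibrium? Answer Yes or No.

Total = 60 ≥ 60: provided.
Rancher 1 (pledges 0, payoff 132): pledging 30 → total 90, payoff 102. No gain.
Rancher 2 (pledges 20, payoff 112): dropping to 0 → total 40, payoff 0. No gain.
Rancher 3 (pledges 0, payoff 132): pledging 50 → total 110, payoff 82. No gain.
Rancher 4 (pledges 40, payoff 92): dropping to 0 → total 20, payoff 0. No gain.

Yes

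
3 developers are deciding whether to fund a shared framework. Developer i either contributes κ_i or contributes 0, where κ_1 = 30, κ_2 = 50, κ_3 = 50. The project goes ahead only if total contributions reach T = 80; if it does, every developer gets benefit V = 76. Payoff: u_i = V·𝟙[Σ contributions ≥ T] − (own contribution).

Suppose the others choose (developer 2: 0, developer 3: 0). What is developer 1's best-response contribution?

Others' total = 0. Even contributing 30 gives 30 < 80: no benefit either way.
Best response: 0.

0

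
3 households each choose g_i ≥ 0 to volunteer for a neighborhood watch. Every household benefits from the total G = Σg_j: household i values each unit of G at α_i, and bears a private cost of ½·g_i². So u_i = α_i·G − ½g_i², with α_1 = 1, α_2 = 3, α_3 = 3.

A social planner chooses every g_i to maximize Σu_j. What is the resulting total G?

Planner FOC: ∂(Σu_j)/∂g_i = (Σα_j) − g_i = 0, so g_i^SO = Σα_j = 7 for every i; G^SO = 21.

21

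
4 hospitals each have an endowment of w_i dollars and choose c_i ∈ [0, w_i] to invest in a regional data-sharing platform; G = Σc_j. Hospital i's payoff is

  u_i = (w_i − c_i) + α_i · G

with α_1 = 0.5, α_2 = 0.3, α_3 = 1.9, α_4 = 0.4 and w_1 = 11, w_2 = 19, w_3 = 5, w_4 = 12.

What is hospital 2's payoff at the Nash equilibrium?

20.5

∂u_i/∂c_i = α_i − 1, so hospital i contributes w_i if α_i > 1, else 0.
α_i > 1 for i ∈ {3}; NE contributions (0, 0, 5, 0), G = 5.
u_2 = (19 − 0) + 0.3·5 = 20.5.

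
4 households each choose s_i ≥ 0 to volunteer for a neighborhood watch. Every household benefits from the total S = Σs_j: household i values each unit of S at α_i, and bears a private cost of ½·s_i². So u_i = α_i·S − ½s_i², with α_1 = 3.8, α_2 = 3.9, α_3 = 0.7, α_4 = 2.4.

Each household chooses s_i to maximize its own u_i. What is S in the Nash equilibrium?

Household i's FOC: ∂u_i/∂s_i = α_i − s_i = 0, so s_i* = α_i.
NE contributions = (3.8, 3.9, 0.7, 2.4); S = 10.8.

10.8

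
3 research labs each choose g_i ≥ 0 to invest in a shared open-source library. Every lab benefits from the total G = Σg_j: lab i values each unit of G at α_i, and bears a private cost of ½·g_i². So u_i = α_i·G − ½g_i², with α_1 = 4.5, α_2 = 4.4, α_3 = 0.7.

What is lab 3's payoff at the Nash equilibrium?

Lab i's FOC: ∂u_i/∂g_i = α_i − g_i = 0, so g_i* = α_i.
NE contributions = (4.5, 4.4, 0.7); G = 9.6.
u_3 = α_3·G − ½·(g_3)² = 0.7·9.6 − ½·0.7² = 6.475.

6.475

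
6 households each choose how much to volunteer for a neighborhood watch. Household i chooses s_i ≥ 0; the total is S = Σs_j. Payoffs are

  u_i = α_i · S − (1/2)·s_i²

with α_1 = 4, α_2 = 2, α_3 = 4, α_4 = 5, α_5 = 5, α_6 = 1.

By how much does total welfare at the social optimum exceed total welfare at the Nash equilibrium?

925.5

Household i's FOC: ∂u_i/∂s_i = α_i − s_i = 0, so s_i* = α_i.
NE contributions = (4, 2, 4, 5, 5, 1); S = 21.
W^NE = (Σα)·S − ½Σα_i² = 21² − ½·87 = 397.5.
Planner sets s_i = Σα_j = 21 for every i, so S^SO = 6·21 = 126.
W^SO = (Σα)·S^SO − ½·6·(Σα)² = (6/2)·21² = 1323.
Deadweight loss = W^SO − W^NE = 925.5.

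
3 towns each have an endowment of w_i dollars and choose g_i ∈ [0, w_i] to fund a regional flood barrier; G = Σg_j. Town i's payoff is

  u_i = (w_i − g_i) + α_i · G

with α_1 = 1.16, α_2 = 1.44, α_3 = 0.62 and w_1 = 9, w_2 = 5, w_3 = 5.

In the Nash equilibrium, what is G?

14

∂u_i/∂g_i = α_i − 1, so town i contributes w_i if α_i > 1, else 0.
α_i > 1 for i ∈ {1, 2}; NE contributions (9, 5, 0), G = 14.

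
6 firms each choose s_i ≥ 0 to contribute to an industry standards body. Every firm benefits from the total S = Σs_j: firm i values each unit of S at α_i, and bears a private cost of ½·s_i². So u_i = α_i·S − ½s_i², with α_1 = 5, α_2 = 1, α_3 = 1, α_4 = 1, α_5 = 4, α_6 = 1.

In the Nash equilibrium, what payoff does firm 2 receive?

Firm i's FOC: ∂u_i/∂s_i = α_i − s_i = 0, so s_i* = α_i.
NE contributions = (5, 1, 1, 1, 4, 1); S = 13.
u_2 = α_2·S − ½·(s_2)² = 1·13 − ½·1² = 12.5.

12.5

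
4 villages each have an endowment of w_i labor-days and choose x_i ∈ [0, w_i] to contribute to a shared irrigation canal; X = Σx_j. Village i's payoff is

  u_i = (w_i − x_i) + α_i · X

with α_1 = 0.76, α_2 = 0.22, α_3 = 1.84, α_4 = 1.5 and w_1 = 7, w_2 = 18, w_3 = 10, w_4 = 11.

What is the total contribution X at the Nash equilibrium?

∂u_i/∂x_i = α_i − 1, so village i contributes w_i if α_i > 1, else 0.
α_i > 1 for i ∈ {3, 4}; NE contributions (0, 0, 10, 11), X = 21.

21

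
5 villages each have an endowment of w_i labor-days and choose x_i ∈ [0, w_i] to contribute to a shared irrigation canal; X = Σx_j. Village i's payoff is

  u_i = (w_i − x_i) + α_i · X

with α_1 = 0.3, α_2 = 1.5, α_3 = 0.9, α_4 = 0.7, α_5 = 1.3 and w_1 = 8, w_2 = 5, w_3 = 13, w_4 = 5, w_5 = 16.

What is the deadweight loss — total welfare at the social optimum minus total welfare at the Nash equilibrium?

96.2

∂u_i/∂x_i = α_i − 1, so village i contributes w_i if α_i > 1, else 0.
α_i > 1 for i ∈ {2, 5}; NE contributions (0, 5, 0, 0, 16), X = 21.
W^NE = Σw_i − X^NE + (Σα_i)·X^NE = 47 + 3.7·21 = 124.7.
Planner: ∂(Σu_j)/∂x_i = Σα_j − 1 = 3.7 > 0, so everyone contributes w_i; X^SO = 47, W^SO = 47 + 3.7·47 = 220.9.
Deadweight loss = 96.2.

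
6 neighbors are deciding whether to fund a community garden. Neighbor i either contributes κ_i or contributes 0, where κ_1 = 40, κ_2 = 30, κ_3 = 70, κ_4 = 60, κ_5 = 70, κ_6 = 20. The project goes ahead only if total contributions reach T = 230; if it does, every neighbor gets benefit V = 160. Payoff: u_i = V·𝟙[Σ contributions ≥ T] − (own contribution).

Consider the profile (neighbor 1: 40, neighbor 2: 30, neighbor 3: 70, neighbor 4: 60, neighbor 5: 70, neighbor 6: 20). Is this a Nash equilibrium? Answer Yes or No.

No

Total = 290 ≥ 230: provided.
Neighbor 1 (pledges 40, payoff 120): dropping to 0 → total 250, payoff 160. Profitable deviation.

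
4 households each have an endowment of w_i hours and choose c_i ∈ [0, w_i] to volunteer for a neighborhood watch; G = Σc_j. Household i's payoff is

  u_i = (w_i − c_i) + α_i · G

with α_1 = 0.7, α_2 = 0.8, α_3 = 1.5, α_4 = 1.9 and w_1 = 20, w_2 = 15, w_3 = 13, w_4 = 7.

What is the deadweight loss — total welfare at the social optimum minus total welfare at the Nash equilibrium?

∂u_i/∂c_i = α_i − 1, so household i contributes w_i if α_i > 1, else 0.
α_i > 1 for i ∈ {3, 4}; NE contributions (0, 0, 13, 7), G = 20.
W^NE = Σw_i − G^NE + (Σα_i)·G^NE = 55 + 3.9·20 = 133.
Planner: ∂(Σu_j)/∂c_i = Σα_j − 1 = 3.9 > 0, so everyone contributes w_i; G^SO = 55, W^SO = 55 + 3.9·55 = 269.5.
Deadweight loss = 136.5.

136.5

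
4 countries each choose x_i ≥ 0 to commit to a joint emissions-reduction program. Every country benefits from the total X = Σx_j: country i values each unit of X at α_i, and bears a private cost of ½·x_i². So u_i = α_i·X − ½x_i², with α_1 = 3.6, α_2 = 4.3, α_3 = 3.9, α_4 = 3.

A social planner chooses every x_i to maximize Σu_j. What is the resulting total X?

Planner FOC: ∂(Σu_j)/∂x_i = (Σα_j) − x_i = 0, so x_i^SO = Σα_j = 14.8 for every i; X^SO = 59.2.

59.2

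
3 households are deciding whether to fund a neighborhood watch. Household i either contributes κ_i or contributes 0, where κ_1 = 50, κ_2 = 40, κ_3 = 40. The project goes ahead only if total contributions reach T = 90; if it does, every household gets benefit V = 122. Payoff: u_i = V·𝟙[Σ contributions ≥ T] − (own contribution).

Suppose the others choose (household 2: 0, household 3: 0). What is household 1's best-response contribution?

0

Others' total = 0. Even contributing 50 gives 50 < 90: no benefit either way.
Best response: 0.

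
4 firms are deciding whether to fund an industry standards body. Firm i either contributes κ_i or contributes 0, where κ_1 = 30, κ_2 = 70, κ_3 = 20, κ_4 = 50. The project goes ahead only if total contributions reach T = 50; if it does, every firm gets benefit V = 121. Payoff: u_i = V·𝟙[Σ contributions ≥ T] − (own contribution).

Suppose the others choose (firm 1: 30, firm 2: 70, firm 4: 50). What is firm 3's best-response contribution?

0

Others' total = 150 ≥ 50; contributing adds cost 20 for no extra benefit.
Best response: 0.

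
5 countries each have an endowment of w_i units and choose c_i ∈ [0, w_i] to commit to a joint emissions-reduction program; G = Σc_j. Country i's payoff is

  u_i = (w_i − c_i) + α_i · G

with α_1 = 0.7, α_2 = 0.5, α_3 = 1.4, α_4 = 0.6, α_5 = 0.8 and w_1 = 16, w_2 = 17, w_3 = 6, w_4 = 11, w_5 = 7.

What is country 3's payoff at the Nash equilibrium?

∂u_i/∂c_i = α_i − 1, so country i contributes w_i if α_i > 1, else 0.
α_i > 1 for i ∈ {3}; NE contributions (0, 0, 6, 0, 0), G = 6.
u_3 = (6 − 6) + 1.4·6 = 8.4.

8.4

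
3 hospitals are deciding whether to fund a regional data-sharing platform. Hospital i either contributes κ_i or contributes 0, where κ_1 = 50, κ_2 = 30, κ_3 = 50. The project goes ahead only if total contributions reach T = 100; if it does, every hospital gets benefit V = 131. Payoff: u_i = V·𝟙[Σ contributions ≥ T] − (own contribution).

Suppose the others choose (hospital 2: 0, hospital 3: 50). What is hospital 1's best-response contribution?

50

Others' total = 50. Contributing 50 brings total to 100 ≥ 100: gain V − κ_1 = 81.
Best response: 50.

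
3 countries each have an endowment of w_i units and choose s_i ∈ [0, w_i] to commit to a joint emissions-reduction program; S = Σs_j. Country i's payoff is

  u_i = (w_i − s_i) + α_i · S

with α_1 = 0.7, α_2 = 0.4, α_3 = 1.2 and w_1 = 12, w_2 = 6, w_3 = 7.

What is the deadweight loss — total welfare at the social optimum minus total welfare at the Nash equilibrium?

23.4

∂u_i/∂s_i = α_i − 1, so country i contributes w_i if α_i > 1, else 0.
α_i > 1 for i ∈ {3}; NE contributions (0, 0, 7), S = 7.
W^NE = Σw_i − S^NE + (Σα_i)·S^NE = 25 + 1.3·7 = 34.1.
Planner: ∂(Σu_j)/∂s_i = Σα_j − 1 = 1.3 > 0, so everyone contributes w_i; S^SO = 25, W^SO = 25 + 1.3·25 = 57.5.
Deadweight loss = 23.4.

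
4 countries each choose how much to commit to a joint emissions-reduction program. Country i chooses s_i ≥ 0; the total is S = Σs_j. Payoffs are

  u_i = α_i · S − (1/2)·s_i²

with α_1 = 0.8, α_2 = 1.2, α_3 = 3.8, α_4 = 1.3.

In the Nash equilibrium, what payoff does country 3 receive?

Country i's FOC: ∂u_i/∂s_i = α_i − s_i = 0, so s_i* = α_i.
NE contributions = (0.8, 1.2, 3.8, 1.3); S = 7.1.
u_3 = α_3·S − ½·(s_3)² = 3.8·7.1 − ½·3.8² = 19.76.

19.76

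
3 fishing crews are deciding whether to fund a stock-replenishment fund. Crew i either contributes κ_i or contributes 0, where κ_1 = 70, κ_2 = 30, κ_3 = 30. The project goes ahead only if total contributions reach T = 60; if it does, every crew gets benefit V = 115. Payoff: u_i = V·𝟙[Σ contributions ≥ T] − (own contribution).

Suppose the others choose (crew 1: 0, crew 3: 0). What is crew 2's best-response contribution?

0

Others' total = 0. Even contributing 30 gives 30 < 60: no benefit either way.
Best response: 0.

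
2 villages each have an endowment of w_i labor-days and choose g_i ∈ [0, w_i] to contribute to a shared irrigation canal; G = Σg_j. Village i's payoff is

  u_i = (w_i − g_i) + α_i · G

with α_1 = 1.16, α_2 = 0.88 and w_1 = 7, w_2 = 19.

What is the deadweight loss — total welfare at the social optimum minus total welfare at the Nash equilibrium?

19.76

∂u_i/∂g_i = α_i − 1, so village i contributes w_i if α_i > 1, else 0.
α_i > 1 for i ∈ {1}; NE contributions (7, 0), G = 7.
W^NE = Σw_i − G^NE + (Σα_i)·G^NE = 26 + 1.04·7 = 33.28.
Planner: ∂(Σu_j)/∂g_i = Σα_j − 1 = 1.04 > 0, so everyone contributes w_i; G^SO = 26, W^SO = 26 + 1.04·26 = 53.04.
Deadweight loss = 19.76.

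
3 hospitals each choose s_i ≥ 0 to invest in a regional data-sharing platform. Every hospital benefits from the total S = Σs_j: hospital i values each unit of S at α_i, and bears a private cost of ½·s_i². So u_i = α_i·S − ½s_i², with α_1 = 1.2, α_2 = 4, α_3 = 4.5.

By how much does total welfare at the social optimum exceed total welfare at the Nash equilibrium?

Hospital i's FOC: ∂u_i/∂s_i = α_i − s_i = 0, so s_i* = α_i.
NE contributions = (1.2, 4, 4.5); S = 9.7.
W^NE = (Σα)·S − ½Σα_i² = 9.7² − ½·37.69 = 75.245.
Planner sets s_i = Σα_j = 9.7 for every i, so S^SO = 3·9.7 = 29.1.
W^SO = (Σα)·S^SO − ½·3·(Σα)² = (3/2)·9.7² = 141.135.
Deadweight loss = W^SO − W^NE = 65.89.

65.89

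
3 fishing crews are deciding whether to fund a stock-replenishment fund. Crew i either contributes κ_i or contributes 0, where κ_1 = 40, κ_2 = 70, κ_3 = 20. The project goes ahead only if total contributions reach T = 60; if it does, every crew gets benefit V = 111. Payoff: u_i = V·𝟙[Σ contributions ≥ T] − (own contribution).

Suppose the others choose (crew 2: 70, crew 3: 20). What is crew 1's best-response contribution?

0

Others' total = 90 ≥ 60; contributing adds cost 40 for no extra benefit.
Best response: 0.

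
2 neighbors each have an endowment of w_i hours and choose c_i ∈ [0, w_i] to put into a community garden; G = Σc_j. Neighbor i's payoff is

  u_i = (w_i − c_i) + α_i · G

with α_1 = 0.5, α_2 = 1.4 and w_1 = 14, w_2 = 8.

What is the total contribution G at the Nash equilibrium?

8

∂u_i/∂c_i = α_i − 1, so neighbor i contributes w_i if α_i > 1, else 0.
α_i > 1 for i ∈ {2}; NE contributions (0, 8), G = 8.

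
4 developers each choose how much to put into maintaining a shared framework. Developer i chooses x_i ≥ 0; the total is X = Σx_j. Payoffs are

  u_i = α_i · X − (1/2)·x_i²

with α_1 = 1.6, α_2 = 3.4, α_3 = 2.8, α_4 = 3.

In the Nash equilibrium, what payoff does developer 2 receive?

30.94

Developer i's FOC: ∂u_i/∂x_i = α_i − x_i = 0, so x_i* = α_i.
NE contributions = (1.6, 3.4, 2.8, 3); X = 10.8.
u_2 = α_2·X − ½·(x_2)² = 3.4·10.8 − ½·3.4² = 30.94.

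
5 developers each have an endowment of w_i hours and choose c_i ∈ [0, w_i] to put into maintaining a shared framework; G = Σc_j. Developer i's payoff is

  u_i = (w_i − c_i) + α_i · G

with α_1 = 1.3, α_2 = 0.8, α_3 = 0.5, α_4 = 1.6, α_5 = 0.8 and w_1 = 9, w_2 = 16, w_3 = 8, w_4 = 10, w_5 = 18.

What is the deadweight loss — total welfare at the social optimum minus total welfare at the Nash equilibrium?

∂u_i/∂c_i = α_i − 1, so developer i contributes w_i if α_i > 1, else 0.
α_i > 1 for i ∈ {1, 4}; NE contributions (9, 0, 0, 10, 0), G = 19.
W^NE = Σw_i − G^NE + (Σα_i)·G^NE = 61 + 4·19 = 137.
Planner: ∂(Σu_j)/∂c_i = Σα_j − 1 = 4 > 0, so everyone contributes w_i; G^SO = 61, W^SO = 61 + 4·61 = 305.
Deadweight loss = 168.

168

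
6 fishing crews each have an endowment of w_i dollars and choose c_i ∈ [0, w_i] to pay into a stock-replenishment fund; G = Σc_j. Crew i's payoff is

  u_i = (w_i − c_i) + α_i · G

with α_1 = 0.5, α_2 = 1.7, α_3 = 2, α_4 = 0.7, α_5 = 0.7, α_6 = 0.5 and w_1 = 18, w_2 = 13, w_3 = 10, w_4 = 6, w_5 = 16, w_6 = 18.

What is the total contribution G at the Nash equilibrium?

23

∂u_i/∂c_i = α_i − 1, so crew i contributes w_i if α_i > 1, else 0.
α_i > 1 for i ∈ {2, 3}; NE contributions (0, 13, 10, 0, 0, 0), G = 23.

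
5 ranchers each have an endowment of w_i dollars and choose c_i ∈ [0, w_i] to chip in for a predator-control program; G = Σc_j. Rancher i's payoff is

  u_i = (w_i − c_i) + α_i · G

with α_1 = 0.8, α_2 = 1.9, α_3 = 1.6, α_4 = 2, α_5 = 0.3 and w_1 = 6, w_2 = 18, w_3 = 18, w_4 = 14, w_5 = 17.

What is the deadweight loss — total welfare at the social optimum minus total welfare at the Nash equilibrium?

∂u_i/∂c_i = α_i − 1, so rancher i contributes w_i if α_i > 1, else 0.
α_i > 1 for i ∈ {2, 3, 4}; NE contributions (0, 18, 18, 14, 0), G = 50.
W^NE = Σw_i − G^NE + (Σα_i)·G^NE = 73 + 5.6·50 = 353.
Planner: ∂(Σu_j)/∂c_i = Σα_j − 1 = 5.6 > 0, so everyone contributes w_i; G^SO = 73, W^SO = 73 + 5.6·73 = 481.8.
Deadweight loss = 128.8.

128.8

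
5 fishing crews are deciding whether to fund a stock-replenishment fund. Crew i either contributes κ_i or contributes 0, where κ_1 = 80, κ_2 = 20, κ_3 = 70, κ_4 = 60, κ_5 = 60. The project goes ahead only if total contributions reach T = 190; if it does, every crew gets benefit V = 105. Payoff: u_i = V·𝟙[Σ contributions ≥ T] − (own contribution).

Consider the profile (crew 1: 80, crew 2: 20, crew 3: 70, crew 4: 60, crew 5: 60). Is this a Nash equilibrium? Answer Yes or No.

No

Total = 290 ≥ 190: provided.
Crew 1 (pledges 80, payoff 25): dropping to 0 → total 210, payoff 105. Profitable deviation.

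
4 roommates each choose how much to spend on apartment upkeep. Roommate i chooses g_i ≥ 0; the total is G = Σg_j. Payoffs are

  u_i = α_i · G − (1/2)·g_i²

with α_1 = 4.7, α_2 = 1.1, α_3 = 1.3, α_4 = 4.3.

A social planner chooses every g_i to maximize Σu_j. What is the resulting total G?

45.6

Planner FOC: ∂(Σu_j)/∂g_i = (Σα_j) − g_i = 0, so g_i^SO = Σα_j = 11.4 for every i; G^SO = 45.6.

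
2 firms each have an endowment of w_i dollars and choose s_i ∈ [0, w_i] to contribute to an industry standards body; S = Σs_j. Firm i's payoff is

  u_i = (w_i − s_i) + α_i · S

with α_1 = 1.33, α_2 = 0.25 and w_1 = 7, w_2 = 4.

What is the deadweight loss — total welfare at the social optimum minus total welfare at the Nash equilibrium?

2.32

∂u_i/∂s_i = α_i − 1, so firm i contributes w_i if α_i > 1, else 0.
α_i > 1 for i ∈ {1}; NE contributions (7, 0), S = 7.
W^NE = Σw_i − S^NE + (Σα_i)·S^NE = 11 + 0.58·7 = 15.06.
Planner: ∂(Σu_j)/∂s_i = Σα_j − 1 = 0.58 > 0, so everyone contributes w_i; S^SO = 11, W^SO = 11 + 0.58·11 = 17.38.
Deadweight loss = 2.32.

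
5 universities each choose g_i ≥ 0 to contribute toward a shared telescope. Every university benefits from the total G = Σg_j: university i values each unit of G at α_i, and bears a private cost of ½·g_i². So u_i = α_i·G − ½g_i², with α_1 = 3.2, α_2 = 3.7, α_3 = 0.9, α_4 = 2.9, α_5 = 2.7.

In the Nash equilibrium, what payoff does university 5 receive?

32.535

University i's FOC: ∂u_i/∂g_i = α_i − g_i = 0, so g_i* = α_i.
NE contributions = (3.2, 3.7, 0.9, 2.9, 2.7); G = 13.4.
u_5 = α_5·G − ½·(g_5)² = 2.7·13.4 − ½·2.7² = 32.535.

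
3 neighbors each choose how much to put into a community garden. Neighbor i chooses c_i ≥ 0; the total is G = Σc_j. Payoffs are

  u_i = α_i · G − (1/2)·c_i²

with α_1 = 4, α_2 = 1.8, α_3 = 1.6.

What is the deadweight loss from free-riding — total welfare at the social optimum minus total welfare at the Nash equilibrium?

Neighbor i's FOC: ∂u_i/∂c_i = α_i − c_i = 0, so c_i* = α_i.
NE contributions = (4, 1.8, 1.6); G = 7.4.
W^NE = (Σα)·G − ½Σα_i² = 7.4² − ½·21.8 = 43.86.
Planner sets c_i = Σα_j = 7.4 for every i, so G^SO = 3·7.4 = 22.2.
W^SO = (Σα)·G^SO − ½·3·(Σα)² = (3/2)·7.4² = 82.14.
Deadweight loss = W^SO − W^NE = 38.28.

38.28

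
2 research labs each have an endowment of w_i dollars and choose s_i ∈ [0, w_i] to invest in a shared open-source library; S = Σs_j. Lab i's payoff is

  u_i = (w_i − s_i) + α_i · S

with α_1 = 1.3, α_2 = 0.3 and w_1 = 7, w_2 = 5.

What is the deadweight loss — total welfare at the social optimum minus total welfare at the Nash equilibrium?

3

∂u_i/∂s_i = α_i − 1, so lab i contributes w_i if α_i > 1, else 0.
α_i > 1 for i ∈ {1}; NE contributions (7, 0), S = 7.
W^NE = Σw_i − S^NE + (Σα_i)·S^NE = 12 + 0.6·7 = 16.2.
Planner: ∂(Σu_j)/∂s_i = Σα_j − 1 = 0.6 > 0, so everyone contributes w_i; S^SO = 12, W^SO = 12 + 0.6·12 = 19.2.
Deadweight loss = 3.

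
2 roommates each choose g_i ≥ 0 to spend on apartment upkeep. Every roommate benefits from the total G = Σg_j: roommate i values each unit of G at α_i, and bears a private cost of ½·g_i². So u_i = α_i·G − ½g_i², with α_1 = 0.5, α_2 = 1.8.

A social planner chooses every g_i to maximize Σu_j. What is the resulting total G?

Planner FOC: ∂(Σu_j)/∂g_i = (Σα_j) − g_i = 0, so g_i^SO = Σα_j = 2.3 for every i; G^SO = 4.6.

4.6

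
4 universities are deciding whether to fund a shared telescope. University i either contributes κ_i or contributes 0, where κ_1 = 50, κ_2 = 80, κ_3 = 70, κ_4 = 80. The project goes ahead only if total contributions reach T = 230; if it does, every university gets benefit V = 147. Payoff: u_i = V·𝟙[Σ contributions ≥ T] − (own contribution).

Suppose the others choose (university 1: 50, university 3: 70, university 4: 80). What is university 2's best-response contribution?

80

Others' total = 200. Contributing 80 brings total to 280 ≥ 230: gain V − κ_2 = 67.
Best response: 80.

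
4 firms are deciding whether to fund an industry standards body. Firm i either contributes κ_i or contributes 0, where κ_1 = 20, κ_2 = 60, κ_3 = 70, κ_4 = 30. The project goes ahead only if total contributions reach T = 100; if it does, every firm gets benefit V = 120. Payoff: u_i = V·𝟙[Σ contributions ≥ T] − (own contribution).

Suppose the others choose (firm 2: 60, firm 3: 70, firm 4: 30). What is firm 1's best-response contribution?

Others' total = 160 ≥ 100; contributing adds cost 20 for no extra benefit.
Best response: 0.

0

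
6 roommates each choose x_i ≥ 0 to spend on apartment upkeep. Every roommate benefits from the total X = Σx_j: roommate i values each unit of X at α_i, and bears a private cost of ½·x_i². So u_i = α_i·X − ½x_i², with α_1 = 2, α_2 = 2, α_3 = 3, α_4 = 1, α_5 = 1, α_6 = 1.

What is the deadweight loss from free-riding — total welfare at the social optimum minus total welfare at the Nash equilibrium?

210

Roommate i's FOC: ∂u_i/∂x_i = α_i − x_i = 0, so x_i* = α_i.
NE contributions = (2, 2, 3, 1, 1, 1); X = 10.
W^NE = (Σα)·X − ½Σα_i² = 10² − ½·20 = 90.
Planner sets x_i = Σα_j = 10 for every i, so X^SO = 6·10 = 60.
W^SO = (Σα)·X^SO − ½·6·(Σα)² = (6/2)·10² = 300.
Deadweight loss = W^SO − W^NE = 210.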